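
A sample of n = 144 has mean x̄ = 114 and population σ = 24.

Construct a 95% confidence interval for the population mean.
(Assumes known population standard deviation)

Answer: (110.0800, 117.9200)

Derivation:
Confidence level: 95%, α = 0.05
z_0.025 = 1.960
SE = σ/√n = 24/√144 = 2.0000
Margin of error = 1.960 × 2.0000 = 3.9200
CI: x̄ ± margin = 114 ± 3.9200
CI: (110.0800, 117.9200)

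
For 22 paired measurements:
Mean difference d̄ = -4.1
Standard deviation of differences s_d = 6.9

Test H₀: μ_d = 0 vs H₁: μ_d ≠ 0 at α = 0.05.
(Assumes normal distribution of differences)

Answer: t = -2.7870, reject H₀

Derivation:
df = n - 1 = 21
SE = s_d/√n = 6.9/√22 = 1.4711
t = d̄/SE = -4.1/1.4711 = -2.7870
Critical value: t_{0.025,21} = ±2.080
p-value ≈ 0.0110
Decision: reject H₀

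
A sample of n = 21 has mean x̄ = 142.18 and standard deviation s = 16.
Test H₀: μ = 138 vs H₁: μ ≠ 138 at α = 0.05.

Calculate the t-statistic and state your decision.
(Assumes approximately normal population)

Answer: t = 1.1972, fail to reject H₀

Derivation:
df = n - 1 = 20
SE = s/√n = 16/√21 = 3.4915
t = (x̄ - μ₀)/SE = (142.18 - 138)/3.4915 = 1.1972
Critical value: t_{0.025,20} = ±2.086
p-value ≈ 0.2452
Decision: fail to reject H₀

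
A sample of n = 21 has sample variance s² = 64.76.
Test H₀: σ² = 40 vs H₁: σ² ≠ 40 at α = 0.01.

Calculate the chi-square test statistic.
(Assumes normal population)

Answer: χ² = 32.3800, fail to reject H₀

Derivation:
df = n - 1 = 20
χ² = (n-1)s²/σ₀² = 20×64.76/40 = 32.3800
Critical values: χ²_{0.995,20} = 7.434, χ²_{0.005,20} = 39.997
Rejection region: χ² < 7.434 or χ² > 39.997
Decision: fail to reject H₀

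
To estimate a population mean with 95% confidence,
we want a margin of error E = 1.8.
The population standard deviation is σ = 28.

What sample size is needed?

Answer: n = 930

Derivation:
z_0.025 = 1.960
n = (z×σ/E)² = (1.960×28/1.8)²
n = 929.5723
Round up: n = 930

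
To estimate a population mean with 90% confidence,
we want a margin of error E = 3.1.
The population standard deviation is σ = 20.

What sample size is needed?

Answer: n = 113

Derivation:
z_0.05 = 1.645
n = (z×σ/E)² = (1.645×20/3.1)²
n = 112.6337
Round up: n = 113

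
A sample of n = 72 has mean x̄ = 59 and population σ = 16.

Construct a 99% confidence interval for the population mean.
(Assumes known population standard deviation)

Answer: (54.1427, 63.8573)

Derivation:
Confidence level: 99%, α = 0.01
z_0.005 = 2.576
SE = σ/√n = 16/√72 = 1.8856
Margin of error = 2.576 × 1.8856 = 4.8573
CI: x̄ ± margin = 59 ± 4.8573
CI: (54.1427, 63.8573)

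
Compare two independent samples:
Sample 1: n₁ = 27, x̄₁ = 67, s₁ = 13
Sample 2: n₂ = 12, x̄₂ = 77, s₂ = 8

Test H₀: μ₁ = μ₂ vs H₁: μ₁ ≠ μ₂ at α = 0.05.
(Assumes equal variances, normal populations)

Pooled variance: s²_p = [26×13² + 11×8²]/(37) = 137.7838
s_p = 11.7381
SE = s_p×√(1/n₁ + 1/n₂) = 11.7381×√(1/27 + 1/12) = 4.0725
t = (x̄₁ - x̄₂)/SE = (67 - 77)/4.0725 = -2.4555
df = 37, t-critical = ±2.026
Decision: reject H₀

Answer: t = -2.4555, reject H₀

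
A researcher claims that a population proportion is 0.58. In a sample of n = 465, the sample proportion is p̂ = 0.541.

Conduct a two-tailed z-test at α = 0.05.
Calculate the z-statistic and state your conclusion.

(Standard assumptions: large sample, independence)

H₀: p = 0.58, H₁: p ≠ 0.58
Standard error: SE = √(p₀(1-p₀)/n) = √(0.58×0.42/465) = 0.022888
z-statistic: z = (p̂ - p₀)/SE = (0.541 - 0.58)/0.022888 = -1.7039
Critical value: z_0.025 = ±1.960
p-value = 0.0884
Decision: fail to reject H₀ at α = 0.05

Answer: z = -1.7039, fail to reject H₀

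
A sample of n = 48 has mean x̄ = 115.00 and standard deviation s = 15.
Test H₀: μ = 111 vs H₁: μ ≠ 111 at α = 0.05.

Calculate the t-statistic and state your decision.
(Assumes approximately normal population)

df = n - 1 = 47
SE = s/√n = 15/√48 = 2.1651
t = (x̄ - μ₀)/SE = (115.00 - 111)/2.1651 = 1.8475
Critical value: t_{0.025,47} = ±2.012
p-value ≈ 0.0710
Decision: fail to reject H₀

Answer: t = 1.8475, fail to reject H₀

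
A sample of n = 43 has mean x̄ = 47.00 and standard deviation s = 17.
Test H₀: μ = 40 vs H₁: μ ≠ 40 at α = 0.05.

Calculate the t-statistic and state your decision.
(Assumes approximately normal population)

Answer: t = 2.7001, reject H₀

Derivation:
df = n - 1 = 42
SE = s/√n = 17/√43 = 2.5925
t = (x̄ - μ₀)/SE = (47.00 - 40)/2.5925 = 2.7001
Critical value: t_{0.025,42} = ±2.018
p-value ≈ 0.0099
Decision: reject H₀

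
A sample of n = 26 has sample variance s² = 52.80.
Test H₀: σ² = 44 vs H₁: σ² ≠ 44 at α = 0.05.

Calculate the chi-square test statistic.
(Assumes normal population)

Answer: χ² = 30.0000, fail to reject H₀

Derivation:
df = n - 1 = 25
χ² = (n-1)s²/σ₀² = 25×52.80/44 = 30.0000
Critical values: χ²_{0.975,25} = 13.120, χ²_{0.025,25} = 40.646
Rejection region: χ² < 13.120 or χ² > 40.646
Decision: fail to reject H₀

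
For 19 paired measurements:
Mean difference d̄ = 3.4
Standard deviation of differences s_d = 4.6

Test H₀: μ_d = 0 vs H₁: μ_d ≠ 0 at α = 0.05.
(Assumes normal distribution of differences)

df = n - 1 = 18
SE = s_d/√n = 4.6/√19 = 1.0553
t = d̄/SE = 3.4/1.0553 = 3.2218
Critical value: t_{0.025,18} = ±2.101
p-value ≈ 0.0047
Decision: reject H₀

Answer: t = 3.2218, reject H₀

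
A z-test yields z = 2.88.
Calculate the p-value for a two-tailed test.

Answer: p-value ≈ 0.0040

Derivation:
For z = 2.88:
p = 2×P(Z > |2.88|) = 2×(1 - Φ(2.88)) = 0.0040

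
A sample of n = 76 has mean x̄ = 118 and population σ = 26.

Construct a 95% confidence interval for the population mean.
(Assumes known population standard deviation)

Confidence level: 95%, α = 0.05
z_0.025 = 1.960
SE = σ/√n = 26/√76 = 2.9824
Margin of error = 1.960 × 2.9824 = 5.8455
CI: x̄ ± margin = 118 ± 5.8455
CI: (112.1545, 123.8455)

Answer: (112.1545, 123.8455)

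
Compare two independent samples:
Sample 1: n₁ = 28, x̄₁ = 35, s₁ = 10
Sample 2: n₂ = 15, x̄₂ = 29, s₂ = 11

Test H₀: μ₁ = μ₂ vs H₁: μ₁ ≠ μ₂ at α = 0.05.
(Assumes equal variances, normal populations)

Pooled variance: s²_p = [27×10² + 14×11²]/(41) = 107.1707
s_p = 10.3523
SE = s_p×√(1/n₁ + 1/n₂) = 10.3523×√(1/28 + 1/15) = 3.3124
t = (x̄₁ - x̄₂)/SE = (35 - 29)/3.3124 = 1.8114
df = 41, t-critical = ±2.020
Decision: fail to reject H₀

Answer: t = 1.8114, fail to reject H₀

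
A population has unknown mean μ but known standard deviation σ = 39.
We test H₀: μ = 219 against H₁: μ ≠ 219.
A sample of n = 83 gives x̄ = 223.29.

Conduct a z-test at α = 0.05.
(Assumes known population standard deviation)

Answer: z = 1.0021, fail to reject H₀

Derivation:
Standard error: SE = σ/√n = 39/√83 = 4.2808
z-statistic: z = (x̄ - μ₀)/SE = (223.29 - 219)/4.2808 = 1.0021
Critical value: ±1.960
p-value = 0.3163
Decision: fail to reject H₀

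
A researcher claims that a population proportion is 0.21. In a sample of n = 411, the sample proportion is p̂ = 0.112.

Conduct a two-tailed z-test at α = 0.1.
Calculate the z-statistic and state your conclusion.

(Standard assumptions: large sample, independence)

H₀: p = 0.21, H₁: p ≠ 0.21
Standard error: SE = √(p₀(1-p₀)/n) = √(0.21×0.79/411) = 0.020091
z-statistic: z = (p̂ - p₀)/SE = (0.112 - 0.21)/0.020091 = -4.8778
Critical value: z_0.05 = ±1.645
p-value < 0.0001
Decision: reject H₀ at α = 0.1

Answer: z = -4.8778, reject H₀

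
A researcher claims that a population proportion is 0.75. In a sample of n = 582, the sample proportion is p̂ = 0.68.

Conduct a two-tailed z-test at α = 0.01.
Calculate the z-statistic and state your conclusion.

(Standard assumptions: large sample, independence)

Answer: z = -3.8999, reject H₀

Derivation:
H₀: p = 0.75, H₁: p ≠ 0.75
Standard error: SE = √(p₀(1-p₀)/n) = √(0.75×0.25/582) = 0.017949
z-statistic: z = (p̂ - p₀)/SE = (0.68 - 0.75)/0.017949 = -3.8999
Critical value: z_0.005 = ±2.576
p-value = 0.0001
Decision: reject H₀ at α = 0.01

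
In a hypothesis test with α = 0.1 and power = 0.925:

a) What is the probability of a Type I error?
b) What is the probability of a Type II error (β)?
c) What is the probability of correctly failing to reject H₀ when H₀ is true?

a) Type I error probability = α = 0.1
b) Power = P(reject H₀ | H₁ true) = 1 - β = 0.925, so Type II error probability = β = 1 - Power = 0.075
c) P(fail to reject H₀ | H₀ true) = 1 - α = 0.9

Answer: a) 0.1, b) 0.075, c) 0.9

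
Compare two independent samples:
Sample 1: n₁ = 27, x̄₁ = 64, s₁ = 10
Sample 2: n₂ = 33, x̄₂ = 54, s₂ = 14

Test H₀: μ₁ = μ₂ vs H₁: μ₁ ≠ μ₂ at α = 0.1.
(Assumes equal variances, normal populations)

Pooled variance: s²_p = [26×10² + 32×14²]/(58) = 152.9655
s_p = 12.3679
SE = s_p×√(1/n₁ + 1/n₂) = 12.3679×√(1/27 + 1/33) = 3.2095
t = (x̄₁ - x̄₂)/SE = (64 - 54)/3.2095 = 3.1158
df = 58, t-critical = ±1.672
Decision: reject H₀

Answer: t = 3.1158, reject H₀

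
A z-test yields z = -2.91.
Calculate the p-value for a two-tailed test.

Answer: p-value ≈ 0.0036

Derivation:
For z = -2.91:
p = 2×P(Z > |-2.91|) = 2×(1 - Φ(2.91)) = 0.0036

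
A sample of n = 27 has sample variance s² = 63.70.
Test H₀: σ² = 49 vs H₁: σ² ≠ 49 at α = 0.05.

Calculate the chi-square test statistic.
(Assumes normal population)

df = n - 1 = 26
χ² = (n-1)s²/σ₀² = 26×63.70/49 = 33.8000
Critical values: χ²_{0.975,26} = 13.844, χ²_{0.025,26} = 41.923
Rejection region: χ² < 13.844 or χ² > 41.923
Decision: fail to reject H₀

Answer: χ² = 33.8000, fail to reject H₀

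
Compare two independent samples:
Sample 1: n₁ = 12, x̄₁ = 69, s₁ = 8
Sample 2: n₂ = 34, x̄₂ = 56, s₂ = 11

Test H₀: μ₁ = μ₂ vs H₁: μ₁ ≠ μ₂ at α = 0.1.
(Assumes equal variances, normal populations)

Pooled variance: s²_p = [11×8² + 33×11²]/(44) = 106.7500
s_p = 10.3320
SE = s_p×√(1/n₁ + 1/n₂) = 10.3320×√(1/12 + 1/34) = 3.4692
t = (x̄₁ - x̄₂)/SE = (69 - 56)/3.4692 = 3.7473
df = 44, t-critical = ±1.680
Decision: reject H₀

Answer: t = 3.7473, reject H₀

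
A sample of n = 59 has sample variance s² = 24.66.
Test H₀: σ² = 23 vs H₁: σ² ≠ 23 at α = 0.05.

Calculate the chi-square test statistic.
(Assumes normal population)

df = n - 1 = 58
χ² = (n-1)s²/σ₀² = 58×24.66/23 = 62.1861
Critical values: χ²_{0.975,58} = 38.844, χ²_{0.025,58} = 80.936
Rejection region: χ² < 38.844 or χ² > 80.936
Decision: fail to reject H₀

Answer: χ² = 62.1861, fail to reject H₀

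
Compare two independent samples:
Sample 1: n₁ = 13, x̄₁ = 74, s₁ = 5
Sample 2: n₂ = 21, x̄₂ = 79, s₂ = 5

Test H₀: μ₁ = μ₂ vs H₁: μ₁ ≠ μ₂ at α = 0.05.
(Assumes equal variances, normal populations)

Answer: t = -2.8337, reject H₀

Derivation:
Pooled variance: s²_p = [12×5² + 20×5²]/(32) = 25.0000
s_p = 5.0000
SE = s_p×√(1/n₁ + 1/n₂) = 5.0000×√(1/13 + 1/21) = 1.7645
t = (x̄₁ - x̄₂)/SE = (74 - 79)/1.7645 = -2.8337
df = 32, t-critical = ±2.037
Decision: reject H₀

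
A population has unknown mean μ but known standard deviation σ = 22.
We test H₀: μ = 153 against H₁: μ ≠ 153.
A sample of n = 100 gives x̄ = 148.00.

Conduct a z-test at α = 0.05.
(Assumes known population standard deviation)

Standard error: SE = σ/√n = 22/√100 = 2.2000
z-statistic: z = (x̄ - μ₀)/SE = (148.00 - 153)/2.2000 = -2.2727
Critical value: ±1.960
p-value = 0.0230
Decision: reject H₀

Answer: z = -2.2727, reject H₀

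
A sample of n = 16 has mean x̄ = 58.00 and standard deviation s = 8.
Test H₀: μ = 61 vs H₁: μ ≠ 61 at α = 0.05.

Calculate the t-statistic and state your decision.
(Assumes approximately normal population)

df = n - 1 = 15
SE = s/√n = 8/√16 = 2.0000
t = (x̄ - μ₀)/SE = (58.00 - 61)/2.0000 = -1.5000
Critical value: t_{0.025,15} = ±2.131
p-value ≈ 0.1544
Decision: fail to reject H₀

Answer: t = -1.5000, fail to reject H₀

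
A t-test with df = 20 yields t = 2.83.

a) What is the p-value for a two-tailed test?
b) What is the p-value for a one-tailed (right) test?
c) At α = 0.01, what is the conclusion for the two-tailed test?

Answer: a) 0.0103, b) 0.0052, c) fail to reject H₀

Derivation:
Using t-distribution with df = 20:
a) Two-tailed: p = 2×P(T > 2.83) = 0.0103
b) One-tailed: p = P(T > 2.83) = 0.0052
c) 0.0103 ≥ 0.01, fail to reject H₀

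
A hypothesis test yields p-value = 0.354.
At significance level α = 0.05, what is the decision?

Compare p-value to α:
0.354 ≥ 0.05
Decision: fail to reject H₀

Answer: fail to reject H₀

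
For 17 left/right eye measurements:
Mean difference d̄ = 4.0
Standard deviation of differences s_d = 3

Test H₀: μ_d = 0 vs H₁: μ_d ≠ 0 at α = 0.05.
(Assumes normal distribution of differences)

Answer: t = 5.4975, reject H₀

Derivation:
df = n - 1 = 16
SE = s_d/√n = 3/√17 = 0.7276
t = d̄/SE = 4.0/0.7276 = 5.4975
Critical value: t_{0.025,16} = ±2.120
p-value < 0.0001
Decision: reject H₀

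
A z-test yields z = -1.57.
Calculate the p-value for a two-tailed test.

For z = -1.57:
p = 2×P(Z > |-1.57|) = 2×(1 - Φ(1.57)) = 0.1164

Answer: p-value ≈ 0.1164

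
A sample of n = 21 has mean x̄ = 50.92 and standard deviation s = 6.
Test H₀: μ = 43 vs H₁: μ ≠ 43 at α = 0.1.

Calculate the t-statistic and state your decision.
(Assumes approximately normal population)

df = n - 1 = 20
SE = s/√n = 6/√21 = 1.3093
t = (x̄ - μ₀)/SE = (50.92 - 43)/1.3093 = 6.0490
Critical value: t_{0.05,20} = ±1.725
p-value < 0.0001
Decision: reject H₀

Answer: t = 6.0490, reject H₀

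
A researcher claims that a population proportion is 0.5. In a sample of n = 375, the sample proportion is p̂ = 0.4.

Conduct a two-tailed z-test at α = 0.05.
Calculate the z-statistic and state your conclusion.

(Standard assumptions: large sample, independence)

Answer: z = -3.8730, reject H₀

Derivation:
H₀: p = 0.5, H₁: p ≠ 0.5
Standard error: SE = √(p₀(1-p₀)/n) = √(0.5×0.5/375) = 0.025820
z-statistic: z = (p̂ - p₀)/SE = (0.4 - 0.5)/0.025820 = -3.8730
Critical value: z_0.025 = ±1.960
p-value = 0.0001
Decision: reject H₀ at α = 0.05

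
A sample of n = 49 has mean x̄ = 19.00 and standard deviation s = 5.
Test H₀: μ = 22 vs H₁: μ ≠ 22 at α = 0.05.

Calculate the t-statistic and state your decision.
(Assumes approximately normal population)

df = n - 1 = 48
SE = s/√n = 5/√49 = 0.7143
t = (x̄ - μ₀)/SE = (19.00 - 22)/0.7143 = -4.1999
Critical value: t_{0.025,48} = ±2.011
p-value ≈ 0.0001
Decision: reject H₀

Answer: t = -4.1999, reject H₀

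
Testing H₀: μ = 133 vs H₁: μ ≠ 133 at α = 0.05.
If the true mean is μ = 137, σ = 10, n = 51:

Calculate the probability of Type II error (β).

SE = σ/√n = 10/√51 = 1.4003
Critical values: μ₀ ± z_0.025×SE = 133 ± 1.960×1.4003
Acceptance region: (130.2554, 135.7446)
Under H₁ (μ = 137): z_high = (135.7446 - 137)/1.4003 = -0.8965, z_low = (130.2554 - 137)/1.4003 = -4.8165
β = P(not reject | H₁) = Φ(-0.8965) - Φ(-4.8165) ≈ 0.1850

Answer: β ≈ 0.1850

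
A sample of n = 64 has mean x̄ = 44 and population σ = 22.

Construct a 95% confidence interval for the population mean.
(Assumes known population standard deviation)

Confidence level: 95%, α = 0.05
z_0.025 = 1.960
SE = σ/√n = 22/√64 = 2.7500
Margin of error = 1.960 × 2.7500 = 5.3900
CI: x̄ ± margin = 44 ± 5.3900
CI: (38.6100, 49.3900)

Answer: (38.6100, 49.3900)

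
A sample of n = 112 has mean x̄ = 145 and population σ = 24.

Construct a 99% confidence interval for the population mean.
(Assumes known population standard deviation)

Confidence level: 99%, α = 0.01
z_0.005 = 2.576
SE = σ/√n = 24/√112 = 2.2678
Margin of error = 2.576 × 2.2678 = 5.8419
CI: x̄ ± margin = 145 ± 5.8419
CI: (139.1581, 150.8419)

Answer: (139.1581, 150.8419)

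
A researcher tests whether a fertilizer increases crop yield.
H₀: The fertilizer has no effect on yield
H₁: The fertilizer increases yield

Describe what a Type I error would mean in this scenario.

Answer: Concluding the fertilizer works when it doesn't

Derivation:
Type I error: rejecting H₀ when it is actually true (false positive).
Type II error: failing to reject H₀ when H₁ is actually true (false negative).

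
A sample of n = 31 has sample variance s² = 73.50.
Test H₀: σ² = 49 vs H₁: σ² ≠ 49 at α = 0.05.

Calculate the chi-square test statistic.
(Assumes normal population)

df = n - 1 = 30
χ² = (n-1)s²/σ₀² = 30×73.50/49 = 45.0000
Critical values: χ²_{0.975,30} = 16.791, χ²_{0.025,30} = 46.979
Rejection region: χ² < 16.791 or χ² > 46.979
Decision: fail to reject H₀

Answer: χ² = 45.0000, fail to reject H₀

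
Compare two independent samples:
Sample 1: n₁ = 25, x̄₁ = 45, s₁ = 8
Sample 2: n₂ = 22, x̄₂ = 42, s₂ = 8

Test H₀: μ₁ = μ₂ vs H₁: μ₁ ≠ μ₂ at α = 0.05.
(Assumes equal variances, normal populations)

Pooled variance: s²_p = [24×8² + 21×8²]/(45) = 64.0000
s_p = 8.0000
SE = s_p×√(1/n₁ + 1/n₂) = 8.0000×√(1/25 + 1/22) = 2.3386
t = (x̄₁ - x̄₂)/SE = (45 - 42)/2.3386 = 1.2828
df = 45, t-critical = ±2.014
Decision: fail to reject H₀

Answer: t = 1.2828, fail to reject H₀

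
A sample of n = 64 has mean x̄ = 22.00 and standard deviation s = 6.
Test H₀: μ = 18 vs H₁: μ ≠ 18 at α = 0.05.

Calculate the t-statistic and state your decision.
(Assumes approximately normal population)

df = n - 1 = 63
SE = s/√n = 6/√64 = 0.7500
t = (x̄ - μ₀)/SE = (22.00 - 18)/0.7500 = 5.3333
Critical value: t_{0.025,63} = ±1.998
p-value < 0.0001
Decision: reject H₀

Answer: t = 5.3333, reject H₀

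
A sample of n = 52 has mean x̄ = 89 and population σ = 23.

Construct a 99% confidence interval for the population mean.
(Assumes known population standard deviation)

Confidence level: 99%, α = 0.01
z_0.005 = 2.576
SE = σ/√n = 23/√52 = 3.1895
Margin of error = 2.576 × 3.1895 = 8.2162
CI: x̄ ± margin = 89 ± 8.2162
CI: (80.7838, 97.2162)

Answer: (80.7838, 97.2162)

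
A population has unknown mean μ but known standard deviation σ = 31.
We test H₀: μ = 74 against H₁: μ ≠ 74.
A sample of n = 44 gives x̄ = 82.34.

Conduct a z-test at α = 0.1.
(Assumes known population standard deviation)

Answer: z = 1.7846, reject H₀

Derivation:
Standard error: SE = σ/√n = 31/√44 = 4.6734
z-statistic: z = (x̄ - μ₀)/SE = (82.34 - 74)/4.6734 = 1.7846
Critical value: ±1.645
p-value = 0.0743
Decision: reject H₀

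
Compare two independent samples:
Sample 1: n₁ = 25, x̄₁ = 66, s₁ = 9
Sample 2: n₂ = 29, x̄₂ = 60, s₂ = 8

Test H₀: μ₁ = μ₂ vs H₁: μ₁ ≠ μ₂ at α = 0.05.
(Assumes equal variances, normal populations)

Answer: t = 2.5937, reject H₀

Derivation:
Pooled variance: s²_p = [24×9² + 28×8²]/(52) = 71.8462
s_p = 8.4762
SE = s_p×√(1/n₁ + 1/n₂) = 8.4762×√(1/25 + 1/29) = 2.3133
t = (x̄₁ - x̄₂)/SE = (66 - 60)/2.3133 = 2.5937
df = 52, t-critical = ±2.007
Decision: reject H₀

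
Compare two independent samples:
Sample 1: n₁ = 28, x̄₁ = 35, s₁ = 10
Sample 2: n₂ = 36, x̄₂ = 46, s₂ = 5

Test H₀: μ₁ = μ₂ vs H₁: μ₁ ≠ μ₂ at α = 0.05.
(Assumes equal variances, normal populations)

Answer: t = -5.7489, reject H₀

Derivation:
Pooled variance: s²_p = [27×10² + 35×5²]/(62) = 57.6613
s_p = 7.5935
SE = s_p×√(1/n₁ + 1/n₂) = 7.5935×√(1/28 + 1/36) = 1.9134
t = (x̄₁ - x̄₂)/SE = (35 - 46)/1.9134 = -5.7489
df = 62, t-critical = ±1.999
Decision: reject H₀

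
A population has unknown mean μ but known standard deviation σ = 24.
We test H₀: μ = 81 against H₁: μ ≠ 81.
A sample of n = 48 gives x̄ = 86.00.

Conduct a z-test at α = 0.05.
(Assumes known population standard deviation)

Answer: z = 1.4434, fail to reject H₀

Derivation:
Standard error: SE = σ/√n = 24/√48 = 3.4641
z-statistic: z = (x̄ - μ₀)/SE = (86.00 - 81)/3.4641 = 1.4434
Critical value: ±1.960
p-value = 0.1489
Decision: fail to reject H₀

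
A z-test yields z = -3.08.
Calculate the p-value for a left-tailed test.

Answer: p-value ≈ 0.0010

Derivation:
For z = -3.08:
p = P(Z < -3.08) = Φ(-3.08) = 0.0010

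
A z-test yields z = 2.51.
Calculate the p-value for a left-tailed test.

For z = 2.51:
p = P(Z < 2.51) = Φ(2.51) = 0.9940

Answer: p-value ≈ 0.9940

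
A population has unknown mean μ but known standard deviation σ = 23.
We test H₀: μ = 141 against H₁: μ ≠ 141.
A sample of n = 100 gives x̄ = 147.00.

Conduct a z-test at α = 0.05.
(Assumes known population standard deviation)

Standard error: SE = σ/√n = 23/√100 = 2.3000
z-statistic: z = (x̄ - μ₀)/SE = (147.00 - 141)/2.3000 = 2.6087
Critical value: ±1.960
p-value = 0.0091
Decision: reject H₀

Answer: z = 2.6087, reject H₀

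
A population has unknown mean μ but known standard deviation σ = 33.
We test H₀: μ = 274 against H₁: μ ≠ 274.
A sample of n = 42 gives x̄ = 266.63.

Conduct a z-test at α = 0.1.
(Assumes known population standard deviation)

Standard error: SE = σ/√n = 33/√42 = 5.0920
z-statistic: z = (x̄ - μ₀)/SE = (266.63 - 274)/5.0920 = -1.4474
Critical value: ±1.645
p-value = 0.1478
Decision: fail to reject H₀

Answer: z = -1.4474, fail to reject H₀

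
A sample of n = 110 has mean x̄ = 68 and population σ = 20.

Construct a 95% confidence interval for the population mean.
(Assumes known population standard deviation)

Confidence level: 95%, α = 0.05
z_0.025 = 1.960
SE = σ/√n = 20/√110 = 1.9069
Margin of error = 1.960 × 1.9069 = 3.7375
CI: x̄ ± margin = 68 ± 3.7375
CI: (64.2625, 71.7375)

Answer: (64.2625, 71.7375)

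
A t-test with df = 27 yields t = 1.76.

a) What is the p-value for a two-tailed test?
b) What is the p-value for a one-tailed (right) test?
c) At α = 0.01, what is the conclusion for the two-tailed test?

Answer: a) 0.0897, b) 0.0449, c) fail to reject H₀

Derivation:
Using t-distribution with df = 27:
a) Two-tailed: p = 2×P(T > 1.76) = 0.0897
b) One-tailed: p = P(T > 1.76) = 0.0449
c) 0.0897 ≥ 0.01, fail to reject H₀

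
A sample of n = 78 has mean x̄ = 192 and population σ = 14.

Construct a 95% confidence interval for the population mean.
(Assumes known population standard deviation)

Confidence level: 95%, α = 0.05
z_0.025 = 1.960
SE = σ/√n = 14/√78 = 1.5852
Margin of error = 1.960 × 1.5852 = 3.1070
CI: x̄ ± margin = 192 ± 3.1070
CI: (188.8930, 195.1070)

Answer: (188.8930, 195.1070)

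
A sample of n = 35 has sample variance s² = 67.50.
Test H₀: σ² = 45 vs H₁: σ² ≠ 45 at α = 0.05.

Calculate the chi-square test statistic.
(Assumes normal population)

df = n - 1 = 34
χ² = (n-1)s²/σ₀² = 34×67.50/45 = 51.0000
Critical values: χ²_{0.975,34} = 19.806, χ²_{0.025,34} = 51.966
Rejection region: χ² < 19.806 or χ² > 51.966
Decision: fail to reject H₀

Answer: χ² = 51.0000, fail to reject H₀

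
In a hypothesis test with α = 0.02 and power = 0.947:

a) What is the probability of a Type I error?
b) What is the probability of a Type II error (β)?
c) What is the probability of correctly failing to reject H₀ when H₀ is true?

Answer: a) 0.02, b) 0.053, c) 0.98

Derivation:
a) Type I error probability = α = 0.02
b) Power = P(reject H₀ | H₁ true) = 1 - β = 0.947, so Type II error probability = β = 1 - Power = 0.053
c) P(fail to reject H₀ | H₀ true) = 1 - α = 0.98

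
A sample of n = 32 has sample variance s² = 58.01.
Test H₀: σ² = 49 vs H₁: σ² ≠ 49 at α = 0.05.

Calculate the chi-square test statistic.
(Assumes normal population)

df = n - 1 = 31
χ² = (n-1)s²/σ₀² = 31×58.01/49 = 36.7002
Critical values: χ²_{0.975,31} = 17.539, χ²_{0.025,31} = 48.232
Rejection region: χ² < 17.539 or χ² > 48.232
Decision: fail to reject H₀

Answer: χ² = 36.7002, fail to reject H₀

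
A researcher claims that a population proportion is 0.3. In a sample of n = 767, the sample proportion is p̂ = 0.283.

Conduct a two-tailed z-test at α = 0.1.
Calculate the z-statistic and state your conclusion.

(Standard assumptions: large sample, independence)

Answer: z = -1.0274, fail to reject H₀

Derivation:
H₀: p = 0.3, H₁: p ≠ 0.3
Standard error: SE = √(p₀(1-p₀)/n) = √(0.3×0.7/767) = 0.016547
z-statistic: z = (p̂ - p₀)/SE = (0.283 - 0.3)/0.016547 = -1.0274
Critical value: z_0.05 = ±1.645
p-value = 0.3042
Decision: fail to reject H₀ at α = 0.1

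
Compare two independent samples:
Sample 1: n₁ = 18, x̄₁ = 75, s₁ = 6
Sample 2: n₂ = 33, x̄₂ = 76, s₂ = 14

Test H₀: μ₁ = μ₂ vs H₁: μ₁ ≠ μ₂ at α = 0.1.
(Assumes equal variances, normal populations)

Answer: t = -0.2879, fail to reject H₀

Derivation:
Pooled variance: s²_p = [17×6² + 32×14²]/(49) = 140.4898
s_p = 11.8528
SE = s_p×√(1/n₁ + 1/n₂) = 11.8528×√(1/18 + 1/33) = 3.4731
t = (x̄₁ - x̄₂)/SE = (75 - 76)/3.4731 = -0.2879
df = 49, t-critical = ±1.677
Decision: fail to reject H₀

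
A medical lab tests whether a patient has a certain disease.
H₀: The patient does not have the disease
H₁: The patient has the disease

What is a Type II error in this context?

Answer: Failing to diagnose a patient who actually has the disease (false negative)

Derivation:
Type I error (α): Rejecting H₀ when H₀ is true
Type II error (β): Failing to reject H₀ when H₁ is true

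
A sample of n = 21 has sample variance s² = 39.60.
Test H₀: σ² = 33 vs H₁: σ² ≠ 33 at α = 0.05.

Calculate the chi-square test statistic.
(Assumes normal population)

df = n - 1 = 20
χ² = (n-1)s²/σ₀² = 20×39.60/33 = 24.0000
Critical values: χ²_{0.975,20} = 9.591, χ²_{0.025,20} = 34.170
Rejection region: χ² < 9.591 or χ² > 34.170
Decision: fail to reject H₀

Answer: χ² = 24.0000, fail to reject H₀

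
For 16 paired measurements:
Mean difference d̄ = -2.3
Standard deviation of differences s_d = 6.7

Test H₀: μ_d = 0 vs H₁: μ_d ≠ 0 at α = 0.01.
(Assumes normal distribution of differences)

df = n - 1 = 15
SE = s_d/√n = 6.7/√16 = 1.6750
t = d̄/SE = -2.3/1.6750 = -1.3731
Critical value: t_{0.005,15} = ±2.947
p-value ≈ 0.1899
Decision: fail to reject H₀

Answer: t = -1.3731, fail to reject H₀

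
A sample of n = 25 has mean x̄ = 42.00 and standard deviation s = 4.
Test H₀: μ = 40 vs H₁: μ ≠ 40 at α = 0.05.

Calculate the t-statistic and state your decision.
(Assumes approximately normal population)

df = n - 1 = 24
SE = s/√n = 4/√25 = 0.8000
t = (x̄ - μ₀)/SE = (42.00 - 40)/0.8000 = 2.5000
Critical value: t_{0.025,24} = ±2.064
p-value ≈ 0.0197
Decision: reject H₀

Answer: t = 2.5000, reject H₀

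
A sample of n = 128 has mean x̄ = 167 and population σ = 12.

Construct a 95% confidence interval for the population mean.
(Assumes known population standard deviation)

Answer: (164.9210, 169.0790)

Derivation:
Confidence level: 95%, α = 0.05
z_0.025 = 1.960
SE = σ/√n = 12/√128 = 1.0607
Margin of error = 1.960 × 1.0607 = 2.0790
CI: x̄ ± margin = 167 ± 2.0790
CI: (164.9210, 169.0790)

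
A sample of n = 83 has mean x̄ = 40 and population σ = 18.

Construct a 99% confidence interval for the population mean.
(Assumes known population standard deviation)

Answer: (34.9103, 45.0897)

Derivation:
Confidence level: 99%, α = 0.01
z_0.005 = 2.576
SE = σ/√n = 18/√83 = 1.9758
Margin of error = 2.576 × 1.9758 = 5.0897
CI: x̄ ± margin = 40 ± 5.0897
CI: (34.9103, 45.0897)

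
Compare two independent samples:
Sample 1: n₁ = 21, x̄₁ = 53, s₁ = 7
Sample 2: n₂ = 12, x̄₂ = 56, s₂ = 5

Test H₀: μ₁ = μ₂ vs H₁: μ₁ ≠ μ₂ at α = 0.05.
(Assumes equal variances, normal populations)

Answer: t = -1.3029, fail to reject H₀

Derivation:
Pooled variance: s²_p = [20×7² + 11×5²]/(31) = 40.4839
s_p = 6.3627
SE = s_p×√(1/n₁ + 1/n₂) = 6.3627×√(1/21 + 1/12) = 2.3025
t = (x̄₁ - x̄₂)/SE = (53 - 56)/2.3025 = -1.3029
df = 31, t-critical = ±2.040
Decision: fail to reject H₀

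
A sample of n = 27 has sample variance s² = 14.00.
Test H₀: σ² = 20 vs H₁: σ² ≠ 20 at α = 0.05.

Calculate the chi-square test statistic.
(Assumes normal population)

Answer: χ² = 18.2000, fail to reject H₀

Derivation:
df = n - 1 = 26
χ² = (n-1)s²/σ₀² = 26×14.00/20 = 18.2000
Critical values: χ²_{0.975,26} = 13.844, χ²_{0.025,26} = 41.923
Rejection region: χ² < 13.844 or χ² > 41.923
Decision: fail to reject H₀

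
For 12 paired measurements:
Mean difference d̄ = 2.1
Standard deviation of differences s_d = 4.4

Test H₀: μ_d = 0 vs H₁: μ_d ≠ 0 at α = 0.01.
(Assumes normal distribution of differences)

df = n - 1 = 11
SE = s_d/√n = 4.4/√12 = 1.2702
t = d̄/SE = 2.1/1.2702 = 1.6533
Critical value: t_{0.005,11} = ±3.106
p-value ≈ 0.1265
Decision: fail to reject H₀

Answer: t = 1.6533, fail to reject H₀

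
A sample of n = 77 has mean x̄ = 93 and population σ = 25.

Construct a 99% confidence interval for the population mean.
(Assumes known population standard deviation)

Confidence level: 99%, α = 0.01
z_0.005 = 2.576
SE = σ/√n = 25/√77 = 2.8490
Margin of error = 2.576 × 2.8490 = 7.3390
CI: x̄ ± margin = 93 ± 7.3390
CI: (85.6610, 100.3390)

Answer: (85.6610, 100.3390)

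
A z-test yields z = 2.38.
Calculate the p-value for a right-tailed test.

Answer: p-value ≈ 0.0087

Derivation:
For z = 2.38:
p = P(Z > 2.38) = 1 - Φ(2.38) = 0.0087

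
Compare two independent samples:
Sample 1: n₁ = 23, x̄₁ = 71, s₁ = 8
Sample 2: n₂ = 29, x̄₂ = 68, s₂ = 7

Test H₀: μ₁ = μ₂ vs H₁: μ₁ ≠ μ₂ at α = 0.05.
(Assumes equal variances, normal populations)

Pooled variance: s²_p = [22×8² + 28×7²]/(50) = 55.6000
s_p = 7.4565
SE = s_p×√(1/n₁ + 1/n₂) = 7.4565×√(1/23 + 1/29) = 2.0820
t = (x̄₁ - x̄₂)/SE = (71 - 68)/2.0820 = 1.4409
df = 50, t-critical = ±2.009
Decision: fail to reject H₀

Answer: t = 1.4409, fail to reject H₀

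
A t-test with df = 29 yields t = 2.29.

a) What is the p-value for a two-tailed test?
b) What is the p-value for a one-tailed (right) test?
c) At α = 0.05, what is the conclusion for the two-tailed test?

Answer: a) 0.0295, b) 0.0147, c) reject H₀

Derivation:
Using t-distribution with df = 29:
a) Two-tailed: p = 2×P(T > 2.29) = 0.0295
b) One-tailed: p = P(T > 2.29) = 0.0147
c) 0.0295 < 0.05, reject H₀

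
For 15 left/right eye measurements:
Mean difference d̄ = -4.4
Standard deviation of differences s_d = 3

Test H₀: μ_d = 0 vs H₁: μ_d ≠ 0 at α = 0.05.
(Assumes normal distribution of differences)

Answer: t = -5.6804, reject H₀

Derivation:
df = n - 1 = 14
SE = s_d/√n = 3/√15 = 0.7746
t = d̄/SE = -4.4/0.7746 = -5.6804
Critical value: t_{0.025,14} = ±2.145
p-value ≈ 0.0001
Decision: reject H₀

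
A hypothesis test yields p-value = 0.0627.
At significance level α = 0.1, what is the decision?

Compare p-value to α:
0.0627 < 0.1
Decision: reject H₀

Answer: reject H₀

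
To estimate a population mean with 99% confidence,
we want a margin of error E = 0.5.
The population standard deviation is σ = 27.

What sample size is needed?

z_0.005 = 2.576
n = (z×σ/E)² = (2.576×27/0.5)²
n = 19349.9228
Round up: n = 19350

Answer: n = 19350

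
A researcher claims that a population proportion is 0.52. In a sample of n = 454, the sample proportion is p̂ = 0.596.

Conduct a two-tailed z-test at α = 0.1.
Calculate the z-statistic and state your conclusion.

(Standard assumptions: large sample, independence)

H₀: p = 0.52, H₁: p ≠ 0.52
Standard error: SE = √(p₀(1-p₀)/n) = √(0.52×0.48/454) = 0.023447
z-statistic: z = (p̂ - p₀)/SE = (0.596 - 0.52)/0.023447 = 3.2414
Critical value: z_0.05 = ±1.645
p-value = 0.0012
Decision: reject H₀ at α = 0.1

Answer: z = 3.2414, reject H₀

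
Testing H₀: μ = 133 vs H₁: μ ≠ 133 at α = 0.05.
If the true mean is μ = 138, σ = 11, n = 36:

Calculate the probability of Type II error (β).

SE = σ/√n = 11/√36 = 1.8333
Critical values: μ₀ ± z_0.025×SE = 133 ± 1.960×1.8333
Acceptance region: (129.4067, 136.5933)
Under H₁ (μ = 138): z_high = (136.5933 - 138)/1.8333 = -0.7673, z_low = (129.4067 - 138)/1.8333 = -4.6873
β = P(not reject | H₁) = Φ(-0.7673) - Φ(-4.6873) ≈ 0.2215

Answer: β ≈ 0.2215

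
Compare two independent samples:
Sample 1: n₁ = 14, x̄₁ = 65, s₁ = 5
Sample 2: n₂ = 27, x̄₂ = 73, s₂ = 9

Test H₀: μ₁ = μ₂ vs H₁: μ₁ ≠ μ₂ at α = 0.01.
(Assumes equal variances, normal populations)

Pooled variance: s²_p = [13×5² + 26×9²]/(39) = 62.3333
s_p = 7.8951
SE = s_p×√(1/n₁ + 1/n₂) = 7.8951×√(1/14 + 1/27) = 2.6002
t = (x̄₁ - x̄₂)/SE = (65 - 73)/2.6002 = -3.0767
df = 39, t-critical = ±2.708
Decision: reject H₀

Answer: t = -3.0767, reject H₀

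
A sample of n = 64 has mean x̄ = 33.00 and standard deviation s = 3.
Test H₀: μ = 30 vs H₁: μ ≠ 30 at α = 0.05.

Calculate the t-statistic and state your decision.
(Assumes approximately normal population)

df = n - 1 = 63
SE = s/√n = 3/√64 = 0.3750
t = (x̄ - μ₀)/SE = (33.00 - 30)/0.3750 = 8.0000
Critical value: t_{0.025,63} = ±1.998
p-value < 0.0001
Decision: reject H₀

Answer: t = 8.0000, reject H₀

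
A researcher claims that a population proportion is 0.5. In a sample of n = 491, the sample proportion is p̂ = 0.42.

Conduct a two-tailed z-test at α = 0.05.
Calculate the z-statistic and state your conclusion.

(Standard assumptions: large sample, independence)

Answer: z = -3.5453, reject H₀

Derivation:
H₀: p = 0.5, H₁: p ≠ 0.5
Standard error: SE = √(p₀(1-p₀)/n) = √(0.5×0.5/491) = 0.022565
z-statistic: z = (p̂ - p₀)/SE = (0.42 - 0.5)/0.022565 = -3.5453
Critical value: z_0.025 = ±1.960
p-value = 0.0004
Decision: reject H₀ at α = 0.05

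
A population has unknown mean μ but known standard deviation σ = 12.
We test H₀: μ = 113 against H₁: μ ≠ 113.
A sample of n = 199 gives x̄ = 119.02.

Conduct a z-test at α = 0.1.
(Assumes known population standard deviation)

Answer: z = 7.0765, reject H₀

Derivation:
Standard error: SE = σ/√n = 12/√199 = 0.8507
z-statistic: z = (x̄ - μ₀)/SE = (119.02 - 113)/0.8507 = 7.0765
Critical value: ±1.645
p-value < 0.0001
Decision: reject H₀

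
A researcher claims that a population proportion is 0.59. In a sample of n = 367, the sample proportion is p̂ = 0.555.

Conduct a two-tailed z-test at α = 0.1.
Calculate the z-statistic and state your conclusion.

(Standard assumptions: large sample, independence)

H₀: p = 0.59, H₁: p ≠ 0.59
Standard error: SE = √(p₀(1-p₀)/n) = √(0.59×0.41/367) = 0.025673
z-statistic: z = (p̂ - p₀)/SE = (0.555 - 0.59)/0.025673 = -1.3633
Critical value: z_0.05 = ±1.645
p-value = 0.1728
Decision: fail to reject H₀ at α = 0.1

Answer: z = -1.3633, fail to reject H₀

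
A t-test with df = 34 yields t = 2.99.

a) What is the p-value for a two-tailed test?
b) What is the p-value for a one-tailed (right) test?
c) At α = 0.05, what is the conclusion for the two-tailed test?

Answer: a) 0.0052, b) 0.0026, c) reject H₀

Derivation:
Using t-distribution with df = 34:
a) Two-tailed: p = 2×P(T > 2.99) = 0.0052
b) One-tailed: p = P(T > 2.99) = 0.0026
c) 0.0052 < 0.05, reject H₀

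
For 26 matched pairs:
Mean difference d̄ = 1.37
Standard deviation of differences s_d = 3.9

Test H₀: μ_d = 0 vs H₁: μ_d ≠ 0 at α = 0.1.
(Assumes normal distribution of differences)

df = n - 1 = 25
SE = s_d/√n = 3.9/√26 = 0.7649
t = d̄/SE = 1.37/0.7649 = 1.7911
Critical value: t_{0.05,25} = ±1.708
p-value ≈ 0.0854
Decision: reject H₀

Answer: t = 1.7911, reject H₀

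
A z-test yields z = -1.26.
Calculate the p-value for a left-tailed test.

For z = -1.26:
p = P(Z < -1.26) = Φ(-1.26) = 0.1038

Answer: p-value ≈ 0.1038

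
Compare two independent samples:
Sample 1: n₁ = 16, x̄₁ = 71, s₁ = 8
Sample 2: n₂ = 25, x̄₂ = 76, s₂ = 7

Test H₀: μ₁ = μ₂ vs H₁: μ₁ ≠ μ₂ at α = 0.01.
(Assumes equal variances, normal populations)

Pooled variance: s²_p = [15×8² + 24×7²]/(39) = 54.7692
s_p = 7.4006
SE = s_p×√(1/n₁ + 1/n₂) = 7.4006×√(1/16 + 1/25) = 2.3693
t = (x̄₁ - x̄₂)/SE = (71 - 76)/2.3693 = -2.1103
df = 39, t-critical = ±2.708
Decision: fail to reject H₀

Answer: t = -2.1103, fail to reject H₀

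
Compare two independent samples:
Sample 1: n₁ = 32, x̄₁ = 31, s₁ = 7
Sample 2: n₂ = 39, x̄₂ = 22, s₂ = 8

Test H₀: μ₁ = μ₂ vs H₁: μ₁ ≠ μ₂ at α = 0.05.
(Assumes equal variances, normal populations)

Pooled variance: s²_p = [31×7² + 38×8²]/(69) = 57.2609
s_p = 7.5671
SE = s_p×√(1/n₁ + 1/n₂) = 7.5671×√(1/32 + 1/39) = 1.8049
t = (x̄₁ - x̄₂)/SE = (31 - 22)/1.8049 = 4.9864
df = 69, t-critical = ±1.995
Decision: reject H₀

Answer: t = 4.9864, reject H₀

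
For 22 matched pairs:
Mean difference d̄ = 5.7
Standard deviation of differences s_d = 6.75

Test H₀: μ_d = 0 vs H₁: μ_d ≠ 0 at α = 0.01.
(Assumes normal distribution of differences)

Answer: t = 3.9608, reject H₀

Derivation:
df = n - 1 = 21
SE = s_d/√n = 6.75/√22 = 1.4391
t = d̄/SE = 5.7/1.4391 = 3.9608
Critical value: t_{0.005,21} = ±2.831
p-value ≈ 0.0007
Decision: reject H₀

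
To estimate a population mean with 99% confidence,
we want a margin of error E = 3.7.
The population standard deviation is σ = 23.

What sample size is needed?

z_0.005 = 2.576
n = (z×σ/E)² = (2.576×23/3.7)²
n = 256.4153
Round up: n = 257

Answer: n = 257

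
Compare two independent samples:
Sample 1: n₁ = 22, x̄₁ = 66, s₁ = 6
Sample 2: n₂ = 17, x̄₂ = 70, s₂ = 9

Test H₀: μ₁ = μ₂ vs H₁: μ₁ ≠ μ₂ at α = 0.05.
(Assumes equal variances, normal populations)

Answer: t = -1.6633, fail to reject H₀

Derivation:
Pooled variance: s²_p = [21×6² + 16×9²]/(37) = 55.4595
s_p = 7.4471
SE = s_p×√(1/n₁ + 1/n₂) = 7.4471×√(1/22 + 1/17) = 2.4048
t = (x̄₁ - x̄₂)/SE = (66 - 70)/2.4048 = -1.6633
df = 37, t-critical = ±2.026
Decision: fail to reject H₀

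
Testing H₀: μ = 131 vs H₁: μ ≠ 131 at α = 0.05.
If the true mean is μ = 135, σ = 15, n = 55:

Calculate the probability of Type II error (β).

Answer: β ≈ 0.4929

Derivation:
SE = σ/√n = 15/√55 = 2.0226
Critical values: μ₀ ± z_0.025×SE = 131 ± 1.960×2.0226
Acceptance region: (127.0357, 134.9643)
Under H₁ (μ = 135): z_high = (134.9643 - 135)/2.0226 = -0.0177, z_low = (127.0357 - 135)/2.0226 = -3.9377
β = P(not reject | H₁) = Φ(-0.0177) - Φ(-3.9377) ≈ 0.4929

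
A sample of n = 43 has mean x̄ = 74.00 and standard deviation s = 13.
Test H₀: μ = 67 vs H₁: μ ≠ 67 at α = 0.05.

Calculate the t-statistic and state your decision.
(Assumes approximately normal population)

df = n - 1 = 42
SE = s/√n = 13/√43 = 1.9825
t = (x̄ - μ₀)/SE = (74.00 - 67)/1.9825 = 3.5309
Critical value: t_{0.025,42} = ±2.018
p-value ≈ 0.0010
Decision: reject H₀

Answer: t = 3.5309, reject H₀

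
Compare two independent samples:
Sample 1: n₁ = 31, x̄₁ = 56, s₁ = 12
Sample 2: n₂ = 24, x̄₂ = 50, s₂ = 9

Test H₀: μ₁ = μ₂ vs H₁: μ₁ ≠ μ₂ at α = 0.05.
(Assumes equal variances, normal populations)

Answer: t = 2.0431, reject H₀

Derivation:
Pooled variance: s²_p = [30×12² + 23×9²]/(53) = 116.6604
s_p = 10.8009
SE = s_p×√(1/n₁ + 1/n₂) = 10.8009×√(1/31 + 1/24) = 2.9367
t = (x̄₁ - x̄₂)/SE = (56 - 50)/2.9367 = 2.0431
df = 53, t-critical = ±2.006
Decision: reject H₀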